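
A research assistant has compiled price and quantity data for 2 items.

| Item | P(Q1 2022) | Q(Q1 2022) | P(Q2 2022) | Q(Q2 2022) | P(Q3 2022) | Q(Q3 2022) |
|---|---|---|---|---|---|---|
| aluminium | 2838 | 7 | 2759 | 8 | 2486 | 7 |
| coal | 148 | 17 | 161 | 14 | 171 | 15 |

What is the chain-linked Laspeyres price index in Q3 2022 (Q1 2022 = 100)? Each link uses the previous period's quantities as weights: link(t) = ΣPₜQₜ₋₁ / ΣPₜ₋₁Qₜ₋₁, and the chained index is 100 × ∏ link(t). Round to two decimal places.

90.24

Link Q1 2022→Q2 2022:
ΣP(Q2 2022)Q(Q1 2022) = 2759×7 + 161×17 = 19313 + 2737 = 22050
ΣP(Q1 2022)Q(Q1 2022) = 2838×7 + 148×17 = 19866 + 2516 = 22382
link = 22050/22382 = 0.985167
Link Q2 2022→Q3 2022:
ΣP(Q3 2022)Q(Q2 2022) = 2486×8 + 171×14 = 19888 + 2394 = 22282
ΣP(Q2 2022)Q(Q2 2022) = 2759×8 + 161×14 = 22072 + 2254 = 24326
link = 22282/24326 = 0.915975
Chained index = 100 × 0.985167 × 0.915975 = 90.2388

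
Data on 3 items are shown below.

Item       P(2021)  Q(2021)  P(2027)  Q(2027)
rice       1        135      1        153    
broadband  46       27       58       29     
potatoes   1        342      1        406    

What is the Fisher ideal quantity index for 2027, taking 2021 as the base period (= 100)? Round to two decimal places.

109.91

Laspeyres component (base-period weights):
ΣP(2021)Q(2027) = 1×153 + 46×29 + 1×406 = 153 + 1334 + 406 = 1893
ΣP(2021)Q(2021) = 1×135 + 46×27 + 1×342 = 135 + 1242 + 342 = 1719
L = 1893 / 1719 × 100 = 110.1222
Paasche component (current-period weights):
ΣP(2027)Q(2027) = 1×153 + 58×29 + 1×406 = 153 + 1682 + 406 = 2241
ΣP(2027)Q(2021) = 1×135 + 58×27 + 1×342 = 135 + 1566 + 342 = 2043
P = 2241 / 2043 × 100 = 109.6916
Fisher = √(L × P) = √(110.1222 × 109.6916) = 109.9067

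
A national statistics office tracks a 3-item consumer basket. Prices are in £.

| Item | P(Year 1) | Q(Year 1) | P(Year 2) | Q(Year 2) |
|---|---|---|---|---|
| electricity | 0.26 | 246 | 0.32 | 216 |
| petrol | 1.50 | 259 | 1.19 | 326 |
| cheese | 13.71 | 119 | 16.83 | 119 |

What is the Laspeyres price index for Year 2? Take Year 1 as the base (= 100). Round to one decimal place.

Laspeyres price index uses base-period quantities as weights.
ΣP(Year 2)·Q(Year 1) = 0.32×246 + 1.19×259 + 16.83×119 = 78.72 + 308.21 + 2002.77 = 2389.7
ΣP(Year 1)·Q(Year 1) = 0.26×246 + 1.50×259 + 13.71×119 = 63.96 + 388.5 + 1631.49 = 2083.95
Index = 2389.7 / 2083.95 × 100 = 114.6717

114.7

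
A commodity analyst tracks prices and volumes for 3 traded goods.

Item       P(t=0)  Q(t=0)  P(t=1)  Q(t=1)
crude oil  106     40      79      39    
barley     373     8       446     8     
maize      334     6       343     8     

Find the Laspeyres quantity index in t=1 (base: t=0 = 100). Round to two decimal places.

Laspeyres quantity index uses base-period prices as weights.
ΣP(t=0)·Q(t=1) = 106×39 + 373×8 + 334×8 = 4134 + 2984 + 2672 = 9790
ΣP(t=0)·Q(t=0) = 106×40 + 373×8 + 334×6 = 4240 + 2984 + 2004 = 9228
Index = 9790 / 9228 × 100 = 106.0902

106.09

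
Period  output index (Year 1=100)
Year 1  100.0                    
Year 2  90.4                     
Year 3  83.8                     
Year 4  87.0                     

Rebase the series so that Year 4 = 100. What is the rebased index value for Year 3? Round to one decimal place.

96.3

Rebased(Year 3) = 83.8 / 87.0 × 100 = 96.3218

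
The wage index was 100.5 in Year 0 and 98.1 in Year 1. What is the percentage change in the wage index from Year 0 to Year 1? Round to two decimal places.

-2.39%

Change = (98.1 − 100.5) / 100.5 × 100
       = -2.4 / 100.5 × 100 = -2.3881%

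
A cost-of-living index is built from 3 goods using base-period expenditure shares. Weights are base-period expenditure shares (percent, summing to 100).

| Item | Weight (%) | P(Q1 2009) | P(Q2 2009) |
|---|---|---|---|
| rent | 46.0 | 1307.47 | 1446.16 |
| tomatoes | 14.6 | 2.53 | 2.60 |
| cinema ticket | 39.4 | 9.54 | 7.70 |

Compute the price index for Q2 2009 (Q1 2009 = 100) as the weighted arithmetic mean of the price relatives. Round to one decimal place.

rent: 46.0 × (1446.16/1307.47) = 46.0 × 1.106075 = 50.8795
tomatoes: 14.6 × (2.60/2.53) = 14.6 × 1.027668 = 15.0040
cinema ticket: 39.4 × (7.70/9.54) = 39.4 × 0.807128 = 31.8008
Index = Σ wᵢ·(p₁ᵢ/p₀ᵢ) = 50.8795 + 15.0040 + 31.8008 = 97.6842

97.7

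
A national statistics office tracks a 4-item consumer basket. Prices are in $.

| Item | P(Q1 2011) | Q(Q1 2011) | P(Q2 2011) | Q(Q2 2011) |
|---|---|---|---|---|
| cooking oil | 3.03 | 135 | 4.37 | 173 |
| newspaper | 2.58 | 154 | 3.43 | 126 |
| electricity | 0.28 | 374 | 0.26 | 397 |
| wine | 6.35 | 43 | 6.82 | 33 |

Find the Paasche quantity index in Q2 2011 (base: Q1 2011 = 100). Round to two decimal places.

Paasche quantity index uses current-period prices as weights.
ΣP(Q2 2011)·Q(Q2 2011) = 4.37×173 + 3.43×126 + 0.26×397 + 6.82×33 = 756.01 + 432.18 + 103.22 + 225.06 = 1516.47
ΣP(Q2 2011)·Q(Q1 2011) = 4.37×135 + 3.43×154 + 0.26×374 + 6.82×43 = 589.95 + 528.22 + 97.24 + 293.26 = 1508.67
Index = 1516.47 / 1508.67 × 100 = 100.5170

100.52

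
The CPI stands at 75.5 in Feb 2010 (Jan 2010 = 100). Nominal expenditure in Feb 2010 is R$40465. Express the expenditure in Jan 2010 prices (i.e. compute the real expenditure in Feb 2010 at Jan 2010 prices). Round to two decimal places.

53596.03

Real = Nominal ÷ (Index/100) = 40465 ÷ (75.5/100)
     = 40465 ÷ 0.755 = 53596.0265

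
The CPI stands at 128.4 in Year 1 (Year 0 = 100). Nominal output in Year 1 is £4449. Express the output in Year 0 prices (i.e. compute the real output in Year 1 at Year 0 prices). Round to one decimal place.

3465.0

Real = Nominal ÷ (Index/100) = 4449 ÷ (128.4/100)
     = 4449 ÷ 1.284 = 3464.9533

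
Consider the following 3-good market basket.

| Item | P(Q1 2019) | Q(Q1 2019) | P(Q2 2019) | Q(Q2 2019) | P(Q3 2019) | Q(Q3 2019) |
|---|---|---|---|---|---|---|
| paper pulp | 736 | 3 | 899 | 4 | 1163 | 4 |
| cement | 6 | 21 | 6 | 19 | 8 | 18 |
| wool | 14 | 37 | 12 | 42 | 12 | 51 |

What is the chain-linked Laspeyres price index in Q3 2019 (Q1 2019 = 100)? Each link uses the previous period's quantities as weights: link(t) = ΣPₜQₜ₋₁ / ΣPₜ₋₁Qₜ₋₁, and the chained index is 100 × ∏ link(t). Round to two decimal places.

Link Q1 2019→Q2 2019:
ΣP(Q2 2019)Q(Q1 2019) = 899×3 + 6×21 + 12×37 = 2697 + 126 + 444 = 3267
ΣP(Q1 2019)Q(Q1 2019) = 736×3 + 6×21 + 14×37 = 2208 + 126 + 518 = 2852
link = 3267/2852 = 1.145512
Link Q2 2019→Q3 2019:
ΣP(Q3 2019)Q(Q2 2019) = 1163×4 + 8×19 + 12×42 = 4652 + 152 + 504 = 5308
ΣP(Q2 2019)Q(Q2 2019) = 899×4 + 6×19 + 12×42 = 3596 + 114 + 504 = 4214
link = 5308/4214 = 1.259611
Chained index = 100 × 1.145512 × 1.259611 = 144.2899

144.29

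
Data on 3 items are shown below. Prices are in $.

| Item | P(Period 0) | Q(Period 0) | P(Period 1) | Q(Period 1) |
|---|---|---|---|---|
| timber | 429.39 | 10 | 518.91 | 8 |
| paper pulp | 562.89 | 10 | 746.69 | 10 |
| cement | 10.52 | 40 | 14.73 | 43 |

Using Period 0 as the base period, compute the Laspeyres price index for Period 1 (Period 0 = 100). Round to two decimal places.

128.05

Laspeyres price index uses base-period quantities as weights.
ΣP(Period 1)·Q(Period 0) = 518.91×10 + 746.69×10 + 14.73×40 = 5189.1 + 7466.9 + 589.2 = 13245.2
ΣP(Period 0)·Q(Period 0) = 429.39×10 + 562.89×10 + 10.52×40 = 4293.9 + 5628.9 + 420.8 = 10343.6
Index = 13245.2 / 10343.6 × 100 = 128.0521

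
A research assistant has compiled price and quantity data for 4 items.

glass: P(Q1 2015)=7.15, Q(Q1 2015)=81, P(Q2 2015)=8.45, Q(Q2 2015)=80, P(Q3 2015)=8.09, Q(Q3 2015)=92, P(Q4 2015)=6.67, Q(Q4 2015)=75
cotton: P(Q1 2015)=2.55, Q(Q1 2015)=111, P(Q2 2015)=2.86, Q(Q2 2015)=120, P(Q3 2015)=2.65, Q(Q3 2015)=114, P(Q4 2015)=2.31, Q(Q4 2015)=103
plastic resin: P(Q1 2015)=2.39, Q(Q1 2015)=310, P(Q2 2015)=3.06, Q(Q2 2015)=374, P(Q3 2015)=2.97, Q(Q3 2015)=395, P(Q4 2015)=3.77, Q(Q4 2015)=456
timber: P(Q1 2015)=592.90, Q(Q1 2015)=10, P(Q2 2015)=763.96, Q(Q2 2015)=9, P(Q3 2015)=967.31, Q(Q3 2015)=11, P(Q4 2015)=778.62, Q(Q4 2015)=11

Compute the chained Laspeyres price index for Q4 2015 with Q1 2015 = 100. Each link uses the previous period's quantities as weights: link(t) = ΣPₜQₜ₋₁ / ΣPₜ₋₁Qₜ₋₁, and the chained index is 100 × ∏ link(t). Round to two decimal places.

Link Q1 2015→Q2 2015:
ΣP(Q2 2015)Q(Q1 2015) = 8.45×81 + 2.86×111 + 3.06×310 + 763.96×10 = 684.45 + 317.46 + 948.6 + 7639.6 = 9590.11
ΣP(Q1 2015)Q(Q1 2015) = 7.15×81 + 2.55×111 + 2.39×310 + 592.90×10 = 579.15 + 283.05 + 740.9 + 5929 = 7532.1
link = 9590.11/7532.1 = 1.273232
Link Q2 2015→Q3 2015:
ΣP(Q3 2015)Q(Q2 2015) = 8.09×80 + 2.65×120 + 2.97×374 + 967.31×9 = 647.2 + 318 + 1110.78 + 8705.79 = 10781.77
ΣP(Q2 2015)Q(Q2 2015) = 8.45×80 + 2.86×120 + 3.06×374 + 763.96×9 = 676 + 343.2 + 1144.44 + 6875.64 = 9039.28
link = 10781.77/9039.28 = 1.192769
Link Q3 2015→Q4 2015:
ΣP(Q4 2015)Q(Q3 2015) = 6.67×92 + 2.31×114 + 3.77×395 + 778.62×11 = 613.64 + 263.34 + 1489.15 + 8564.82 = 10930.95
ΣP(Q3 2015)Q(Q3 2015) = 8.09×92 + 2.65×114 + 2.97×395 + 967.31×11 = 744.28 + 302.1 + 1173.15 + 10640.41 = 12859.94
link = 10930.95/12859.94 = 0.850000
Chained index = 100 × 1.273232 × 1.192769 × 0.850000 = 129.0871

129.09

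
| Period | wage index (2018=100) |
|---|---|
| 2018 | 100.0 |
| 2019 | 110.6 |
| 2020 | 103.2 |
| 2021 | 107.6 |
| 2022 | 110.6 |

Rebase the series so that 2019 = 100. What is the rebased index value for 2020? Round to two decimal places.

93.31

Rebased(2020) = 103.2 / 110.6 × 100 = 93.3092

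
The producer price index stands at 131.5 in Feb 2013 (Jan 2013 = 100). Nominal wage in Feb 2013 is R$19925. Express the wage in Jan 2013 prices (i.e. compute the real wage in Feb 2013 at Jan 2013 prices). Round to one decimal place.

Real = Nominal ÷ (Index/100) = 19925 ÷ (131.5/100)
     = 19925 ÷ 1.315 = 15152.0913

15152.1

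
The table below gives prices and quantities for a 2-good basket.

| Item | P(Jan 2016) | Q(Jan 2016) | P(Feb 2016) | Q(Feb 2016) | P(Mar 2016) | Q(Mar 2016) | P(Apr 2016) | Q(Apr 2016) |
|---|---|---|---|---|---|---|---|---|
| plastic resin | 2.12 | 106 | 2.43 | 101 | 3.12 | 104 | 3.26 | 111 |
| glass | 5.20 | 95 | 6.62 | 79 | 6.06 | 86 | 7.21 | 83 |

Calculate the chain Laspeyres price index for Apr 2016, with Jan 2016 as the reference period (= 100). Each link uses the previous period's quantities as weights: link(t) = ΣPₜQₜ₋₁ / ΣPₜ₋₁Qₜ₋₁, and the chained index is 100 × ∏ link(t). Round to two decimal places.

Link Jan 2016→Feb 2016:
ΣP(Feb 2016)Q(Jan 2016) = 2.43×106 + 6.62×95 = 257.58 + 628.9 = 886.48
ΣP(Jan 2016)Q(Jan 2016) = 2.12×106 + 5.20×95 = 224.72 + 494 = 718.72
link = 886.48/718.72 = 1.233415
Link Feb 2016→Mar 2016:
ΣP(Mar 2016)Q(Feb 2016) = 3.12×101 + 6.06×79 = 315.12 + 478.74 = 793.86
ΣP(Feb 2016)Q(Feb 2016) = 2.43×101 + 6.62×79 = 245.43 + 522.98 = 768.41
link = 793.86/768.41 = 1.033120
Link Mar 2016→Apr 2016:
ΣP(Apr 2016)Q(Mar 2016) = 3.26×104 + 7.21×86 = 339.04 + 620.06 = 959.1
ΣP(Mar 2016)Q(Mar 2016) = 3.12×104 + 6.06×86 = 324.48 + 521.16 = 845.64
link = 959.1/845.64 = 1.134171
Chained index = 100 × 1.233415 × 1.033120 × 1.134171 = 144.5235

144.52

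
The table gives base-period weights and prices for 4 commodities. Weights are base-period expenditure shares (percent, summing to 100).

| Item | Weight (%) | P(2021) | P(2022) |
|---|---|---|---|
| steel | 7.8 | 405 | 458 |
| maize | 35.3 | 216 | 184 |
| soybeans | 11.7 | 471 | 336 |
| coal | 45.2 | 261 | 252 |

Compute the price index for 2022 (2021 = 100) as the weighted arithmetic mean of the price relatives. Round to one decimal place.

90.9

steel: 7.8 × (458/405) = 7.8 × 1.130864 = 8.8207
maize: 35.3 × (184/216) = 35.3 × 0.851852 = 30.0704
soybeans: 11.7 × (336/471) = 11.7 × 0.713376 = 8.3465
coal: 45.2 × (252/261) = 45.2 × 0.965517 = 43.6414
Index = Σ wᵢ·(p₁ᵢ/p₀ᵢ) = 8.8207 + 30.0704 + 8.3465 + 43.6414 = 90.8790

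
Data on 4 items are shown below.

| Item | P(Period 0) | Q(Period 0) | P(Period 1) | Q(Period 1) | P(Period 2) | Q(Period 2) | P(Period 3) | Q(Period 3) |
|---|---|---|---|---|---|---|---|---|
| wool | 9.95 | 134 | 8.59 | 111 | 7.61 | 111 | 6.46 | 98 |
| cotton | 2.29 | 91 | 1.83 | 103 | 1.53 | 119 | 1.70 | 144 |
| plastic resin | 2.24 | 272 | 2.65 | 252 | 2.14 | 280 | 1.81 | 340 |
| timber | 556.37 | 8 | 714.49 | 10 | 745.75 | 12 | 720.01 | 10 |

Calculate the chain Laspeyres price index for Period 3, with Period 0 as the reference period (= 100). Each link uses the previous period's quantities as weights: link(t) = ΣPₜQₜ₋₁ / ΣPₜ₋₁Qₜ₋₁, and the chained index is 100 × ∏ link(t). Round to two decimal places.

Link Period 0→Period 1:
ΣP(Period 1)Q(Period 0) = 8.59×134 + 1.83×91 + 2.65×272 + 714.49×8 = 1151.06 + 166.53 + 720.8 + 5715.92 = 7754.31
ΣP(Period 0)Q(Period 0) = 9.95×134 + 2.29×91 + 2.24×272 + 556.37×8 = 1333.3 + 208.39 + 609.28 + 4450.96 = 6601.93
link = 7754.31/6601.93 = 1.174552
Link Period 1→Period 2:
ΣP(Period 2)Q(Period 1) = 7.61×111 + 1.53×103 + 2.14×252 + 745.75×10 = 844.71 + 157.59 + 539.28 + 7457.5 = 8999.08
ΣP(Period 1)Q(Period 1) = 8.59×111 + 1.83×103 + 2.65×252 + 714.49×10 = 953.49 + 188.49 + 667.8 + 7144.9 = 8954.68
link = 8999.08/8954.68 = 1.004958
Link Period 2→Period 3:
ΣP(Period 3)Q(Period 2) = 6.46×111 + 1.70×119 + 1.81×280 + 720.01×12 = 717.06 + 202.3 + 506.8 + 8640.12 = 10066.28
ΣP(Period 2)Q(Period 2) = 7.61×111 + 1.53×119 + 2.14×280 + 745.75×12 = 844.71 + 182.07 + 599.2 + 8949 = 10574.98
link = 10066.28/10574.98 = 0.951896
Chained index = 100 × 1.174552 × 1.004958 × 0.951896 = 112.3595

112.36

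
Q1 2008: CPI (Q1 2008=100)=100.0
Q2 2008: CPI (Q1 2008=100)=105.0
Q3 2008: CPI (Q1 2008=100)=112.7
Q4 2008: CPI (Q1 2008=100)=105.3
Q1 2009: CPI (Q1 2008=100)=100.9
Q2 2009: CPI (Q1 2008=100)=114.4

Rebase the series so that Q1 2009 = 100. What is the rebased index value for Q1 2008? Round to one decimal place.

Rebased(Q1 2008) = 100.0 / 100.9 × 100 = 99.1080

99.1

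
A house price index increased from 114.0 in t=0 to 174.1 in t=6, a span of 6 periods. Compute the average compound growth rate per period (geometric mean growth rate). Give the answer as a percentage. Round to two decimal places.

7.31%

Growth factor = (174.1/114.0)^(1/6) = (1.527193)^(1/6) = 1.073122
Growth rate = 1.073122 − 1 = 0.073122 = 7.3122%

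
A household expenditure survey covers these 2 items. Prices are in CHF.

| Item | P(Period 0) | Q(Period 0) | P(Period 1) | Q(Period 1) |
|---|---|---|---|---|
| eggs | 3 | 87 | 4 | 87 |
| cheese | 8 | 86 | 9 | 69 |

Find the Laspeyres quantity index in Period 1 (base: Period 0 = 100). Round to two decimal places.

85.67

Laspeyres quantity index uses base-period prices as weights.
ΣP(Period 0)·Q(Period 1) = 3×87 + 8×69 = 261 + 552 = 813
ΣP(Period 0)·Q(Period 0) = 3×87 + 8×86 = 261 + 688 = 949
Index = 813 / 949 × 100 = 85.6691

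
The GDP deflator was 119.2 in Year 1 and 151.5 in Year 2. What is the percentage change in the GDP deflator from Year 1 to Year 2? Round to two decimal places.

Change = (151.5 − 119.2) / 119.2 × 100
       = 32.3 / 119.2 × 100 = 27.0973%

27.10%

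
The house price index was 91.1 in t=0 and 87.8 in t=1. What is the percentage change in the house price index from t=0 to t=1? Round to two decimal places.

-3.62%

Change = (87.8 − 91.1) / 91.1 × 100
       = -3.3 / 91.1 × 100 = -3.6224%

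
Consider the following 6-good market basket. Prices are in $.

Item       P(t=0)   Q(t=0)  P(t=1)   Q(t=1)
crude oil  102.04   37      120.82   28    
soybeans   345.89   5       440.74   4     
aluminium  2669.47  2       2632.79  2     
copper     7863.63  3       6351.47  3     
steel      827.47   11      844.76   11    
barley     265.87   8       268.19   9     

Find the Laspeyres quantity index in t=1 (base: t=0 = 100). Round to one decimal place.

97.8

Laspeyres quantity index uses base-period prices as weights.
ΣP(t=0)·Q(t=1) = 102.04×28 + 345.89×4 + 2669.47×2 + 7863.63×3 + 827.47×11 + 265.87×9 = 2857.12 + 1383.56 + 5338.94 + 23590.89 + 9102.17 + 2392.83 = 44665.51
ΣP(t=0)·Q(t=0) = 102.04×37 + 345.89×5 + 2669.47×2 + 7863.63×3 + 827.47×11 + 265.87×8 = 3775.48 + 1729.45 + 5338.94 + 23590.89 + 9102.17 + 2126.96 = 45663.89
Index = 44665.51 / 45663.89 × 100 = 97.8136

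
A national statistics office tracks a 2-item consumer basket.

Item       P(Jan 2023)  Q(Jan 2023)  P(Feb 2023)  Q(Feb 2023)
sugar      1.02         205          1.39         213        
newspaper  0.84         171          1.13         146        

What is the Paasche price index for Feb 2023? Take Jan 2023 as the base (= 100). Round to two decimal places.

Paasche price index uses current-period quantities as weights.
ΣP(Feb 2023)·Q(Feb 2023) = 1.39×213 + 1.13×146 = 296.07 + 164.98 = 461.05
ΣP(Jan 2023)·Q(Feb 2023) = 1.02×213 + 0.84×146 = 217.26 + 122.64 = 339.9
Index = 461.05 / 339.9 × 100 = 135.6428

135.64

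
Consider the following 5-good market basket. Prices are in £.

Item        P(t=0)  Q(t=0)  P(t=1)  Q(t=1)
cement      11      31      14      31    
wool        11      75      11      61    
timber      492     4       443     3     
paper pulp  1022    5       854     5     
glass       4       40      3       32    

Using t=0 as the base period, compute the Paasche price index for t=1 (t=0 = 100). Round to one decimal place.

88.0

Paasche price index uses current-period quantities as weights.
ΣP(t=1)·Q(t=1) = 14×31 + 11×61 + 443×3 + 854×5 + 3×32 = 434 + 671 + 1329 + 4270 + 96 = 6800
ΣP(t=0)·Q(t=1) = 11×31 + 11×61 + 492×3 + 1022×5 + 4×32 = 341 + 671 + 1476 + 5110 + 128 = 7726
Index = 6800 / 7726 × 100 = 88.0145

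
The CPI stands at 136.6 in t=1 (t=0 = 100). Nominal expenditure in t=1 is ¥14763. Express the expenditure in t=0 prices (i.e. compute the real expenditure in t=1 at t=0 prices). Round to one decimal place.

Real = Nominal ÷ (Index/100) = 14763 ÷ (136.6/100)
     = 14763 ÷ 1.366 = 10807.4671

10807.5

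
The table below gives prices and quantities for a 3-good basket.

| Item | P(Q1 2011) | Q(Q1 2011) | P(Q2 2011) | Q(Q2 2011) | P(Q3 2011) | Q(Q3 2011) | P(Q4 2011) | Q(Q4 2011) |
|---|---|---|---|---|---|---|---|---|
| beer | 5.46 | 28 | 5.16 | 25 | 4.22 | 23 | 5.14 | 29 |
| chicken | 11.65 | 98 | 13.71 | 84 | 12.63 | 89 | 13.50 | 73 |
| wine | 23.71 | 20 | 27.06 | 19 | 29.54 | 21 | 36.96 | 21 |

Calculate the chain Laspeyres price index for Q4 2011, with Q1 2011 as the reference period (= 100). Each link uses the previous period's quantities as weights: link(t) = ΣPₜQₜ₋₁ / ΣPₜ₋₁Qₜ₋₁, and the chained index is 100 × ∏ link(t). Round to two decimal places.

125.69

Link Q1 2011→Q2 2011:
ΣP(Q2 2011)Q(Q1 2011) = 5.16×28 + 13.71×98 + 27.06×20 = 144.48 + 1343.58 + 541.2 = 2029.26
ΣP(Q1 2011)Q(Q1 2011) = 5.46×28 + 11.65×98 + 23.71×20 = 152.88 + 1141.7 + 474.2 = 1768.78
link = 2029.26/1768.78 = 1.147265
Link Q2 2011→Q3 2011:
ΣP(Q3 2011)Q(Q2 2011) = 4.22×25 + 12.63×84 + 29.54×19 = 105.5 + 1060.92 + 561.26 = 1727.68
ΣP(Q2 2011)Q(Q2 2011) = 5.16×25 + 13.71×84 + 27.06×19 = 129 + 1151.64 + 514.14 = 1794.78
link = 1727.68/1794.78 = 0.962614
Link Q3 2011→Q4 2011:
ΣP(Q4 2011)Q(Q3 2011) = 5.14×23 + 13.50×89 + 36.96×21 = 118.22 + 1201.5 + 776.16 = 2095.88
ΣP(Q3 2011)Q(Q3 2011) = 4.22×23 + 12.63×89 + 29.54×21 = 97.06 + 1124.07 + 620.34 = 1841.47
link = 2095.88/1841.47 = 1.138156
Chained index = 100 × 1.147265 × 0.962614 × 1.138156 = 125.6949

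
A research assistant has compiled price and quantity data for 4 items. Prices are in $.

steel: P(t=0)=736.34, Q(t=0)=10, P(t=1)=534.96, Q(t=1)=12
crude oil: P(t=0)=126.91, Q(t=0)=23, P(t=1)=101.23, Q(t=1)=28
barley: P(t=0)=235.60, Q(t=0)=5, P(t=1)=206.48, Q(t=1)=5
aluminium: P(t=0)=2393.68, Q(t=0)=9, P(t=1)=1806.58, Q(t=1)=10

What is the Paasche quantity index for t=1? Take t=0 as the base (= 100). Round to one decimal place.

Paasche quantity index uses current-period prices as weights.
ΣP(t=1)·Q(t=1) = 534.96×12 + 101.23×28 + 206.48×5 + 1806.58×10 = 6419.52 + 2834.44 + 1032.4 + 18065.8 = 28352.16
ΣP(t=1)·Q(t=0) = 534.96×10 + 101.23×23 + 206.48×5 + 1806.58×9 = 5349.6 + 2328.29 + 1032.4 + 16259.22 = 24969.51
Index = 28352.16 / 24969.51 × 100 = 113.5471

113.5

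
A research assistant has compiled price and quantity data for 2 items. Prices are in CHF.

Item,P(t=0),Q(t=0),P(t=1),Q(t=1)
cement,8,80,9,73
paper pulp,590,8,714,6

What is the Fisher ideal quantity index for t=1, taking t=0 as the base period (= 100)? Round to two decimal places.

Laspeyres component (base-period weights):
ΣP(t=0)Q(t=1) = 8×73 + 590×6 = 584 + 3540 = 4124
ΣP(t=0)Q(t=0) = 8×80 + 590×8 = 640 + 4720 = 5360
L = 4124 / 5360 × 100 = 76.9403
Paasche component (current-period weights):
ΣP(t=1)Q(t=1) = 9×73 + 714×6 = 657 + 4284 = 4941
ΣP(t=1)Q(t=0) = 9×80 + 714×8 = 720 + 5712 = 6432
P = 4941 / 6432 × 100 = 76.8190
Fisher = √(L × P) = √(76.9403 × 76.8190) = 76.8796

76.88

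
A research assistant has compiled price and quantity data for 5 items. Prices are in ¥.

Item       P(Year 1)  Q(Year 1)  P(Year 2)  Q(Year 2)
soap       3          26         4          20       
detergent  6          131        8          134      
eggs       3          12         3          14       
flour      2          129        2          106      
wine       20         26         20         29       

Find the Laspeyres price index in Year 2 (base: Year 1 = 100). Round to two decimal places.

Laspeyres price index uses base-period quantities as weights.
ΣP(Year 2)·Q(Year 1) = 4×26 + 8×131 + 3×12 + 2×129 + 20×26 = 104 + 1048 + 36 + 258 + 520 = 1966
ΣP(Year 1)·Q(Year 1) = 3×26 + 6×131 + 3×12 + 2×129 + 20×26 = 78 + 786 + 36 + 258 + 520 = 1678
Index = 1966 / 1678 × 100 = 117.1633

117.16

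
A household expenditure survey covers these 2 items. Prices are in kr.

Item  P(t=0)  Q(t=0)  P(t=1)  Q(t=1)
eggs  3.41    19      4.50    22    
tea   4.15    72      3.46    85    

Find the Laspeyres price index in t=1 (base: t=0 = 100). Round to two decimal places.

Laspeyres price index uses base-period quantities as weights.
ΣP(t=1)·Q(t=0) = 4.50×19 + 3.46×72 = 85.5 + 249.12 = 334.62
ΣP(t=0)·Q(t=0) = 3.41×19 + 4.15×72 = 64.79 + 298.8 = 363.59
Index = 334.62 / 363.59 × 100 = 92.0322

92.03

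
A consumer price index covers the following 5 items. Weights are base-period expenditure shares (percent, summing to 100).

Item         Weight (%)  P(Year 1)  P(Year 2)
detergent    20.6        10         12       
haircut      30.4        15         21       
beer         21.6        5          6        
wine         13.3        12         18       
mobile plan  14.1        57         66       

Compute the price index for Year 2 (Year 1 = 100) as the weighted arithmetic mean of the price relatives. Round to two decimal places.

129.48

detergent: 20.6 × (12/10) = 20.6 × 1.200000 = 24.7200
haircut: 30.4 × (21/15) = 30.4 × 1.400000 = 42.5600
beer: 21.6 × (6/5) = 21.6 × 1.200000 = 25.9200
wine: 13.3 × (18/12) = 13.3 × 1.500000 = 19.9500
mobile plan: 14.1 × (66/57) = 14.1 × 1.157895 = 16.3263
Index = Σ wᵢ·(p₁ᵢ/p₀ᵢ) = 24.7200 + 42.5600 + 25.9200 + 19.9500 + 16.3263 = 129.4763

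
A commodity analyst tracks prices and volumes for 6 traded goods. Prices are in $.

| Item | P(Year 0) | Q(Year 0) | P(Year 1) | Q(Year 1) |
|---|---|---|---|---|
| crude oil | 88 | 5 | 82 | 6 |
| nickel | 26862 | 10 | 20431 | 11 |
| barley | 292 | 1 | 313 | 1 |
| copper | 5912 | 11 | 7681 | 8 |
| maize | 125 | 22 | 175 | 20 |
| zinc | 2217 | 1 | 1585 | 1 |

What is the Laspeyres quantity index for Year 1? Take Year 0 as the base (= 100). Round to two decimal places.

102.64

Laspeyres quantity index uses base-period prices as weights.
ΣP(Year 0)·Q(Year 1) = 88×6 + 26862×11 + 292×1 + 5912×8 + 125×20 + 2217×1 = 528 + 295482 + 292 + 47296 + 2500 + 2217 = 348315
ΣP(Year 0)·Q(Year 0) = 88×5 + 26862×10 + 292×1 + 5912×11 + 125×22 + 2217×1 = 440 + 268620 + 292 + 65032 + 2750 + 2217 = 339351
Index = 348315 / 339351 × 100 = 102.6415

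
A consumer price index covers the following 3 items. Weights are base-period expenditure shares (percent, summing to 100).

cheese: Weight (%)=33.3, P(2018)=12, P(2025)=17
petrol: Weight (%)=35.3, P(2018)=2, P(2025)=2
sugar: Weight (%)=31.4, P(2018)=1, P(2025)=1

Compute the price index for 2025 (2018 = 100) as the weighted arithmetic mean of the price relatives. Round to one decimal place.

113.9

cheese: 33.3 × (17/12) = 33.3 × 1.416667 = 47.1750
petrol: 35.3 × (2/2) = 35.3 × 1.000000 = 35.3000
sugar: 31.4 × (1/1) = 31.4 × 1.000000 = 31.4000
Index = Σ wᵢ·(p₁ᵢ/p₀ᵢ) = 47.1750 + 35.3000 + 31.4000 = 113.8750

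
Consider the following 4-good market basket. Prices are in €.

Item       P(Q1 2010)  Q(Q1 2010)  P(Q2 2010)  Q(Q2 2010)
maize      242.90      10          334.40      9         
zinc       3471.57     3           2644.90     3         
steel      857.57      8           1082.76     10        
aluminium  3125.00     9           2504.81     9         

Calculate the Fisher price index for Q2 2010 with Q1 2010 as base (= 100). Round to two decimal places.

Laspeyres component (base-period weights):
ΣP(Q2 2010)Q(Q1 2010) = 334.40×10 + 2644.90×3 + 1082.76×8 + 2504.81×9 = 3344 + 7934.7 + 8662.08 + 22543.29 = 42484.07
ΣP(Q1 2010)Q(Q1 2010) = 242.90×10 + 3471.57×3 + 857.57×8 + 3125.00×9 = 2429 + 10414.71 + 6860.56 + 28125 = 47829.27
L = 42484.07 / 47829.27 × 100 = 88.8244
Paasche component (current-period weights):
ΣP(Q2 2010)Q(Q2 2010) = 334.40×9 + 2644.90×3 + 1082.76×10 + 2504.81×9 = 3009.6 + 7934.7 + 10827.6 + 22543.29 = 44315.19
ΣP(Q1 2010)Q(Q2 2010) = 242.90×9 + 3471.57×3 + 857.57×10 + 3125.00×9 = 2186.1 + 10414.71 + 8575.7 + 28125 = 49301.51
P = 44315.19 / 49301.51 × 100 = 89.8861
Fisher = √(L × P) = √(88.8244 × 89.8861) = 89.3537

89.35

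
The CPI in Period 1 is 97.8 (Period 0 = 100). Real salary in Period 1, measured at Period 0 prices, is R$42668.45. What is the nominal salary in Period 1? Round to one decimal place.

Nominal = Real × (Index/100) = 42668.45 × (97.8/100)
        = 42668.45 × 0.978 = 41729.7441

41729.7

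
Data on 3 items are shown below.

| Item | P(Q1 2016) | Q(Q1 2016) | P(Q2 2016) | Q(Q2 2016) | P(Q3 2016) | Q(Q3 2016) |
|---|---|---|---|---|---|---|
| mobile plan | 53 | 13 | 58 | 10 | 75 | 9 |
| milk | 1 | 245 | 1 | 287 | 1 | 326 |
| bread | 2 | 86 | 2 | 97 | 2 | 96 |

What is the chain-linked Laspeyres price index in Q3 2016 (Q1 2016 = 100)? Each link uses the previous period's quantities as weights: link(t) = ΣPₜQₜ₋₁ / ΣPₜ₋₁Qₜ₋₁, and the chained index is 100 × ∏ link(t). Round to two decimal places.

Link Q1 2016→Q2 2016:
ΣP(Q2 2016)Q(Q1 2016) = 58×13 + 1×245 + 2×86 = 754 + 245 + 172 = 1171
ΣP(Q1 2016)Q(Q1 2016) = 53×13 + 1×245 + 2×86 = 689 + 245 + 172 = 1106
link = 1171/1106 = 1.058770
Link Q2 2016→Q3 2016:
ΣP(Q3 2016)Q(Q2 2016) = 75×10 + 1×287 + 2×97 = 750 + 287 + 194 = 1231
ΣP(Q2 2016)Q(Q2 2016) = 58×10 + 1×287 + 2×97 = 580 + 287 + 194 = 1061
link = 1231/1061 = 1.160226
Chained index = 100 × 1.058770 × 1.160226 = 122.8413

122.84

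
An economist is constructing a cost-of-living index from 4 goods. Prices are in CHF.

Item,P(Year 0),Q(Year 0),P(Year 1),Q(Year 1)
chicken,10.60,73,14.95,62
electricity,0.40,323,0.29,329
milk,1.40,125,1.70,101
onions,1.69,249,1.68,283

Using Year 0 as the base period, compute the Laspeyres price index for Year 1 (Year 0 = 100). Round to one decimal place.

121.2

Laspeyres price index uses base-period quantities as weights.
ΣP(Year 1)·Q(Year 0) = 14.95×73 + 0.29×323 + 1.70×125 + 1.68×249 = 1091.35 + 93.67 + 212.5 + 418.32 = 1815.84
ΣP(Year 0)·Q(Year 0) = 10.60×73 + 0.40×323 + 1.40×125 + 1.69×249 = 773.8 + 129.2 + 175 + 420.81 = 1498.81
Index = 1815.84 / 1498.81 × 100 = 121.1521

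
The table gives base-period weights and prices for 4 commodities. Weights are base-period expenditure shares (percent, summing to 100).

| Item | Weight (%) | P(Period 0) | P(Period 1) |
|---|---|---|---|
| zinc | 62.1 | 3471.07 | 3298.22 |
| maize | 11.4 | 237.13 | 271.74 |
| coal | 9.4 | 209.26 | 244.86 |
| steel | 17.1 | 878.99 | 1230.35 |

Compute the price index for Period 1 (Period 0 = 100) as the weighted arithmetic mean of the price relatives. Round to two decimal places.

zinc: 62.1 × (3298.22/3471.07) = 62.1 × 0.950203 = 59.0076
maize: 11.4 × (271.74/237.13) = 11.4 × 1.145954 = 13.0639
coal: 9.4 × (244.86/209.26) = 9.4 × 1.170123 = 10.9992
steel: 17.1 × (1230.35/878.99) = 17.1 × 1.399732 = 23.9354
Index = Σ wᵢ·(p₁ᵢ/p₀ᵢ) = 59.0076 + 13.0639 + 10.9992 + 23.9354 = 107.0060

107.01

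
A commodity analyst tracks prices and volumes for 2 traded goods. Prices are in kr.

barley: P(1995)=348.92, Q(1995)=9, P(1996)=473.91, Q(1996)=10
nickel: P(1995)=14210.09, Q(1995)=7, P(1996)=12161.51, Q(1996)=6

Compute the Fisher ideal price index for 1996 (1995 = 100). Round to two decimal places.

87.34

Laspeyres component (base-period weights):
ΣP(1996)Q(1995) = 473.91×9 + 12161.51×7 = 4265.19 + 85130.57 = 89395.76
ΣP(1995)Q(1995) = 348.92×9 + 14210.09×7 = 3140.28 + 99470.63 = 102610.91
L = 89395.76 / 102610.91 × 100 = 87.1211
Paasche component (current-period weights):
ΣP(1996)Q(1996) = 473.91×10 + 12161.51×6 = 4739.1 + 72969.06 = 77708.16
ΣP(1995)Q(1996) = 348.92×10 + 14210.09×6 = 3489.2 + 85260.54 = 88749.74
P = 77708.16 / 88749.74 × 100 = 87.5587
Fisher = √(L × P) = √(87.1211 × 87.5587) = 87.3397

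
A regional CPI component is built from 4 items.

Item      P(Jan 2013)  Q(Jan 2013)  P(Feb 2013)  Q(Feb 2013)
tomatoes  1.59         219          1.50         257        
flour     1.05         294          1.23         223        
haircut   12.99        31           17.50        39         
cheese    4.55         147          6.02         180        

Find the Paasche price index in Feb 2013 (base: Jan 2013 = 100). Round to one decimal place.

123.2

Paasche price index uses current-period quantities as weights.
ΣP(Feb 2013)·Q(Feb 2013) = 1.50×257 + 1.23×223 + 17.50×39 + 6.02×180 = 385.5 + 274.29 + 682.5 + 1083.6 = 2425.89
ΣP(Jan 2013)·Q(Feb 2013) = 1.59×257 + 1.05×223 + 12.99×39 + 4.55×180 = 408.63 + 234.15 + 506.61 + 819 = 1968.39
Index = 2425.89 / 1968.39 × 100 = 123.2423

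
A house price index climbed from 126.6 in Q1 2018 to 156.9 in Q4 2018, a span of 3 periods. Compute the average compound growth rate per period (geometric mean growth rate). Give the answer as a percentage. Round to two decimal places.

7.41%

Growth factor = (156.9/126.6)^(1/3) = (1.239336)^(1/3) = 1.074145
Growth rate = 1.074145 − 1 = 0.074145 = 7.4145%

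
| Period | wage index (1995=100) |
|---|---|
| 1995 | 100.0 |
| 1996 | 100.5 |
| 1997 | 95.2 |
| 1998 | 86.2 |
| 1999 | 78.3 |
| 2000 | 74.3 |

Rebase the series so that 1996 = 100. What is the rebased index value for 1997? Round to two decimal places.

Rebased(1997) = 95.2 / 100.5 × 100 = 94.7264

94.73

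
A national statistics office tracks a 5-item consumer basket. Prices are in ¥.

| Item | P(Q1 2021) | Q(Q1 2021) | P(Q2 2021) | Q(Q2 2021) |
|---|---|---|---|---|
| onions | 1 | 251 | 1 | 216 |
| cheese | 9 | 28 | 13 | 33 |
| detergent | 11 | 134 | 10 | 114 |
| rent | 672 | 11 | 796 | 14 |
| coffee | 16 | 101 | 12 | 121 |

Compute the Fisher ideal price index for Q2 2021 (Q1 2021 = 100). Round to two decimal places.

109.11

Laspeyres component (base-period weights):
ΣP(Q2 2021)Q(Q1 2021) = 1×251 + 13×28 + 10×134 + 796×11 + 12×101 = 251 + 364 + 1340 + 8756 + 1212 = 11923
ΣP(Q1 2021)Q(Q1 2021) = 1×251 + 9×28 + 11×134 + 672×11 + 16×101 = 251 + 252 + 1474 + 7392 + 1616 = 10985
L = 11923 / 10985 × 100 = 108.5389
Paasche component (current-period weights):
ΣP(Q2 2021)Q(Q2 2021) = 1×216 + 13×33 + 10×114 + 796×14 + 12×121 = 216 + 429 + 1140 + 11144 + 1452 = 14381
ΣP(Q1 2021)Q(Q2 2021) = 1×216 + 9×33 + 11×114 + 672×14 + 16×121 = 216 + 297 + 1254 + 9408 + 1936 = 13111
P = 14381 / 13111 × 100 = 109.6865
Fisher = √(L × P) = √(108.5389 × 109.6865) = 109.1112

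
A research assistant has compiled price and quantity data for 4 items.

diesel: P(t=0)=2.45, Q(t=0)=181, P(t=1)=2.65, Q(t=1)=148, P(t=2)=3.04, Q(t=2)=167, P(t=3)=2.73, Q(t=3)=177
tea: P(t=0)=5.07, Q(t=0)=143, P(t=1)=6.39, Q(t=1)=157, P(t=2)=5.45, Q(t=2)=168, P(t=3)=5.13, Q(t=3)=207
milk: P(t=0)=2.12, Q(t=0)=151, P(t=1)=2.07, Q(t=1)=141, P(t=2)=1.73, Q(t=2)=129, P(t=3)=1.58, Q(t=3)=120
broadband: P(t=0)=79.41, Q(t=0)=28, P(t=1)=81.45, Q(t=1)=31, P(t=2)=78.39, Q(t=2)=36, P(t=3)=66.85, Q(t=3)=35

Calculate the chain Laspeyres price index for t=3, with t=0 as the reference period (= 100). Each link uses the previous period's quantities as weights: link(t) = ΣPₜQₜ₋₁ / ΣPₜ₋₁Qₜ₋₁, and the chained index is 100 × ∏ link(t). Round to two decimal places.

89.19

Link t=0→t=1:
ΣP(t=1)Q(t=0) = 2.65×181 + 6.39×143 + 2.07×151 + 81.45×28 = 479.65 + 913.77 + 312.57 + 2280.6 = 3986.59
ΣP(t=0)Q(t=0) = 2.45×181 + 5.07×143 + 2.12×151 + 79.41×28 = 443.45 + 725.01 + 320.12 + 2223.48 = 3712.06
link = 3986.59/3712.06 = 1.073956
Link t=1→t=2:
ΣP(t=2)Q(t=1) = 3.04×148 + 5.45×157 + 1.73×141 + 78.39×31 = 449.92 + 855.65 + 243.93 + 2430.09 = 3979.59
ΣP(t=1)Q(t=1) = 2.65×148 + 6.39×157 + 2.07×141 + 81.45×31 = 392.2 + 1003.23 + 291.87 + 2524.95 = 4212.25
link = 3979.59/4212.25 = 0.944766
Link t=2→t=3:
ΣP(t=3)Q(t=2) = 2.73×167 + 5.13×168 + 1.58×129 + 66.85×36 = 455.91 + 861.84 + 203.82 + 2406.6 = 3928.17
ΣP(t=2)Q(t=2) = 3.04×167 + 5.45×168 + 1.73×129 + 78.39×36 = 507.68 + 915.6 + 223.17 + 2822.04 = 4468.49
link = 3928.17/4468.49 = 0.879082
Chained index = 100 × 1.073956 × 0.944766 × 0.879082 = 89.1949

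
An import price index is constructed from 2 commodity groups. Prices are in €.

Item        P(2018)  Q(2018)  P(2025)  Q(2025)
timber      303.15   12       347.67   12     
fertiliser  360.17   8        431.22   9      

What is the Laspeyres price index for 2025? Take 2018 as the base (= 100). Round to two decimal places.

Laspeyres price index uses base-period quantities as weights.
ΣP(2025)·Q(2018) = 347.67×12 + 431.22×8 = 4172.04 + 3449.76 = 7621.8
ΣP(2018)·Q(2018) = 303.15×12 + 360.17×8 = 3637.8 + 2881.36 = 6519.16
Index = 7621.8 / 6519.16 × 100 = 116.9138

116.91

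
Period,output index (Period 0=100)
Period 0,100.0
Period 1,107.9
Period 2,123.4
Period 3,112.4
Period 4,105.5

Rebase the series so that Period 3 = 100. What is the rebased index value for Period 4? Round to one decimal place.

Rebased(Period 4) = 105.5 / 112.4 × 100 = 93.8612

93.9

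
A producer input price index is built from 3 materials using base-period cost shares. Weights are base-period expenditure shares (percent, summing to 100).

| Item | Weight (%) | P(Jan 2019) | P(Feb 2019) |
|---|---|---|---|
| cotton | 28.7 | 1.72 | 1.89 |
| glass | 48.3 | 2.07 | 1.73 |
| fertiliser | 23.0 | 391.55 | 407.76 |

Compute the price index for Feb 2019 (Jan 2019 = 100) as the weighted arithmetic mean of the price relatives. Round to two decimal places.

95.86

cotton: 28.7 × (1.89/1.72) = 28.7 × 1.098837 = 31.5366
glass: 48.3 × (1.73/2.07) = 48.3 × 0.835749 = 40.3667
fertiliser: 23.0 × (407.76/391.55) = 23.0 × 1.041400 = 23.9522
Index = Σ wᵢ·(p₁ᵢ/p₀ᵢ) = 31.5366 + 40.3667 + 23.9522 = 95.8555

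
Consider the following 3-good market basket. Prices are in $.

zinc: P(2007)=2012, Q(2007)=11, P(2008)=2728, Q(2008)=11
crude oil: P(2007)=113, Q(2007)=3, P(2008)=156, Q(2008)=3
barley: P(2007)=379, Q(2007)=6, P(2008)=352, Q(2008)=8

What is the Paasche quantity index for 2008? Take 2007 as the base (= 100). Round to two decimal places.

Paasche quantity index uses current-period prices as weights.
ΣP(2008)·Q(2008) = 2728×11 + 156×3 + 352×8 = 30008 + 468 + 2816 = 33292
ΣP(2008)·Q(2007) = 2728×11 + 156×3 + 352×6 = 30008 + 468 + 2112 = 32588
Index = 33292 / 32588 × 100 = 102.1603

102.16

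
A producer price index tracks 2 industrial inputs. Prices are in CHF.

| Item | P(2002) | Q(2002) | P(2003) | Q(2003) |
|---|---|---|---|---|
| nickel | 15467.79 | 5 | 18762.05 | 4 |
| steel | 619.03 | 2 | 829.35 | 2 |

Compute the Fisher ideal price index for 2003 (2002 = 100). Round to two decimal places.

Laspeyres component (base-period weights):
ΣP(2003)Q(2002) = 18762.05×5 + 829.35×2 = 93810.25 + 1658.7 = 95468.95
ΣP(2002)Q(2002) = 15467.79×5 + 619.03×2 = 77338.95 + 1238.06 = 78577.01
L = 95468.95 / 78577.01 × 100 = 121.4973
Paasche component (current-period weights):
ΣP(2003)Q(2003) = 18762.05×4 + 829.35×2 = 75048.2 + 1658.7 = 76706.9
ΣP(2002)Q(2003) = 15467.79×4 + 619.03×2 = 61871.16 + 1238.06 = 63109.22
P = 76706.9 / 63109.22 × 100 = 121.5463
Fisher = √(L × P) = √(121.4973 × 121.5463) = 121.5218

121.52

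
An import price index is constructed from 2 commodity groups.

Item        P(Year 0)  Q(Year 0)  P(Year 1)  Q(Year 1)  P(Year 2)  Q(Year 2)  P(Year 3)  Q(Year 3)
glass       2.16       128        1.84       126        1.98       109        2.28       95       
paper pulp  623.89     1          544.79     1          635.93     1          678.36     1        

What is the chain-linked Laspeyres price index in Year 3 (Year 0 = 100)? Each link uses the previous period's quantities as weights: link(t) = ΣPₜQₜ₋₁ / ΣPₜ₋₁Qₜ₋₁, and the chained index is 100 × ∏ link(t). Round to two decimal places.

107.52

Link Year 0→Year 1:
ΣP(Year 1)Q(Year 0) = 1.84×128 + 544.79×1 = 235.52 + 544.79 = 780.31
ΣP(Year 0)Q(Year 0) = 2.16×128 + 623.89×1 = 276.48 + 623.89 = 900.37
link = 780.31/900.37 = 0.866655
Link Year 1→Year 2:
ΣP(Year 2)Q(Year 1) = 1.98×126 + 635.93×1 = 249.48 + 635.93 = 885.41
ΣP(Year 1)Q(Year 1) = 1.84×126 + 544.79×1 = 231.84 + 544.79 = 776.63
link = 885.41/776.63 = 1.140067
Link Year 2→Year 3:
ΣP(Year 3)Q(Year 2) = 2.28×109 + 678.36×1 = 248.52 + 678.36 = 926.88
ΣP(Year 2)Q(Year 2) = 1.98×109 + 635.93×1 = 215.82 + 635.93 = 851.75
link = 926.88/851.75 = 1.088207
Chained index = 100 × 0.866655 × 1.140067 × 1.088207 = 107.5196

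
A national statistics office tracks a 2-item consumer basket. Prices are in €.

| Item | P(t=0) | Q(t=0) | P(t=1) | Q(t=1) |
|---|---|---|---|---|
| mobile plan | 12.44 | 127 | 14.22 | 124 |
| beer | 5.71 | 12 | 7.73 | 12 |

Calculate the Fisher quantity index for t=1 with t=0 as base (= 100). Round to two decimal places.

97.74

Laspeyres component (base-period weights):
ΣP(t=0)Q(t=1) = 12.44×124 + 5.71×12 = 1542.56 + 68.52 = 1611.08
ΣP(t=0)Q(t=0) = 12.44×127 + 5.71×12 = 1579.88 + 68.52 = 1648.4
L = 1611.08 / 1648.4 × 100 = 97.7360
Paasche component (current-period weights):
ΣP(t=1)Q(t=1) = 14.22×124 + 7.73×12 = 1763.28 + 92.76 = 1856.04
ΣP(t=1)Q(t=0) = 14.22×127 + 7.73×12 = 1805.94 + 92.76 = 1898.7
P = 1856.04 / 1898.7 × 100 = 97.7532
Fisher = √(L × P) = √(97.7360 × 97.7532) = 97.7446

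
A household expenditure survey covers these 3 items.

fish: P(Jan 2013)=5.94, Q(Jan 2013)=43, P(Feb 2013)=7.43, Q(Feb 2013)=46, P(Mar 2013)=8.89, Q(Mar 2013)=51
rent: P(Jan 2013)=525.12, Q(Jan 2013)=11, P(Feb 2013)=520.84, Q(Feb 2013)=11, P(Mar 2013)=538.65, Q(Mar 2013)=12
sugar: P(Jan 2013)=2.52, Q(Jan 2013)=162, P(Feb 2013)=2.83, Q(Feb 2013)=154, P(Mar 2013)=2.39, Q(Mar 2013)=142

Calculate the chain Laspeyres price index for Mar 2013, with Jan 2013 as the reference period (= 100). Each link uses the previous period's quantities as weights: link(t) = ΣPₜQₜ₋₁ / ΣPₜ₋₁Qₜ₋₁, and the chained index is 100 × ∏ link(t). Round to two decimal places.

104.08

Link Jan 2013→Feb 2013:
ΣP(Feb 2013)Q(Jan 2013) = 7.43×43 + 520.84×11 + 2.83×162 = 319.49 + 5729.24 + 458.46 = 6507.19
ΣP(Jan 2013)Q(Jan 2013) = 5.94×43 + 525.12×11 + 2.52×162 = 255.42 + 5776.32 + 408.24 = 6439.98
link = 6507.19/6439.98 = 1.010436
Link Feb 2013→Mar 2013:
ΣP(Mar 2013)Q(Feb 2013) = 8.89×46 + 538.65×11 + 2.39×154 = 408.94 + 5925.15 + 368.06 = 6702.15
ΣP(Feb 2013)Q(Feb 2013) = 7.43×46 + 520.84×11 + 2.83×154 = 341.78 + 5729.24 + 435.82 = 6506.84
link = 6702.15/6506.84 = 1.030016
Chained index = 100 × 1.010436 × 1.030016 = 104.0766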